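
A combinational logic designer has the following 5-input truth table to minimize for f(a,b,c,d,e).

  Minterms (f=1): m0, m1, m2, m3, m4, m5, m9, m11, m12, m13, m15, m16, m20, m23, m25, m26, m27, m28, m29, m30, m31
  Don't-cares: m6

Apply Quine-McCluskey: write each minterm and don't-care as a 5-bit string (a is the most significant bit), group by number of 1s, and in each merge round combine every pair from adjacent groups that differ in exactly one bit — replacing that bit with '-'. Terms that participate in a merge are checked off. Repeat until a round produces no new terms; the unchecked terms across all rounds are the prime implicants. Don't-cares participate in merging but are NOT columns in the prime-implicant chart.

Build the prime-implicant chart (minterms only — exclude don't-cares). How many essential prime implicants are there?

Round 0: 00000✓ 00001✓ 00010✓ 00011✓ 00100✓ 00101✓ 00110✓ 01001✓ 01011✓ 01100✓ 01101✓ 01111✓ 10000✓ 10100✓ 10111✓ 11001✓ 11010✓ 11011✓ 11100✓ 11101✓ 11110✓ 11111✓
Round 1: -0000✓ -0100✓ -1001✓ -1011✓ -1100✓ -1101✓ -1111✓ 0-001✓ 0-011✓ 0-100✓ 0-101✓ 00-00✓ 00-01✓ 00-10✓ 000-0✓ 000-1✓ 0000-✓ 0001-✓ 001-0✓ 0010-✓ 01-01✓ 01-11✓ 010-1✓ 011-1✓ 0110-✓ 1-100✓ 1-111 10-00✓ 11-01✓ 11-10✓ 11-11✓ 110-1✓ 1101-✓ 111-0✓ 111-1✓ 1110-✓ 1111-✓
Round 2: --100 -0-00 -1-01✓ -1-11✓ -10-1✓ -11-1✓ -110- 0--01 0-0-1 0-10- 00--0 00-0- 000-- 01--1✓ 11--1✓ 11-1- 111--
Round 3: -1--1
PIs = {--100, -0-00, -1--1, -110-, 0--01, 0-0-1, 0-10-, 00--0, 00-0-, 000--, 1-111, 11-1-, 111--}
Coverage chart:
  m0: -0-00,00--0,00-0-,000--
  m1: 0--01,0-0-1,00-0-,000--
  m2: 00--0,000--
  m3: 0-0-1,000--
  m4: --100,-0-00,0-10-,00--0,00-0-
  m5: 0--01,0-10-,00-0-
  m9: -1--1,0--01,0-0-1
  m11: -1--1,0-0-1
  m12: --100,-110-,0-10-
  m13: -1--1,-110-,0--01,0-10-
  m15: -1--1 ←essential
  m16: -0-00 ←essential
  m20: --100,-0-00
  m23: 1-111 ←essential
  m25: -1--1 ←essential
  m26: 11-1- ←essential
  m27: -1--1,11-1-
  m28: --100,-110-,111--
  m29: -1--1,-110-,111--
  m30: 11-1-,111--
  m31: -1--1,1-111,11-1-,111--
Essential: -0-00, -1--1, 1-111, 11-1-

4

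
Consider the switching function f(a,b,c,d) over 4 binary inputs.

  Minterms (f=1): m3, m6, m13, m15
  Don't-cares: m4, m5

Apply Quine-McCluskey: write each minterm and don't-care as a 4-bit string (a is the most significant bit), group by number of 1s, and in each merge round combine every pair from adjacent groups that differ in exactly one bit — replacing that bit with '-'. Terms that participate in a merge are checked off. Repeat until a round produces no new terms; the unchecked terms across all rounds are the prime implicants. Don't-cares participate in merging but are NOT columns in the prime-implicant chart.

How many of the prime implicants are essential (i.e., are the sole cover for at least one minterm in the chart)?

3

Round 0: 0011 0100✓ 0101✓ 0110✓ 1101✓ 1111✓
Round 1: -101 01-0 010- 11-1
PIs = {-101, 0011, 01-0, 010-, 11-1}
Coverage chart:
  m3: 0011 ←essential
  m6: 01-0 ←essential
  m13: -101,11-1
  m15: 11-1 ←essential
Essential: 0011, 01-0, 11-1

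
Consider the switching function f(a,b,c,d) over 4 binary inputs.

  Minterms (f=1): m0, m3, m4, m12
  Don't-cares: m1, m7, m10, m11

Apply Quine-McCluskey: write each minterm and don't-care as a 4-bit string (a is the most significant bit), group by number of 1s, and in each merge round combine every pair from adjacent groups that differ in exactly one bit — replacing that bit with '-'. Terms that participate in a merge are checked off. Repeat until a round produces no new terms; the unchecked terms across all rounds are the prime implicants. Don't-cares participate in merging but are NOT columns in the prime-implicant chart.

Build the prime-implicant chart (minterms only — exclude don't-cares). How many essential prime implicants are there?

size-2^0 implicants → 0000(✓)  0001(✓)  0011(✓)  0100(✓)  0111(✓)  1010(✓)  1011(✓)  1100(✓)
size-2^1 implicants → -011  -100  0-00  0-11  00-1  000-  101-
Unchecked terms (primes): -011, -100, 0-00, 0-11, 00-1, 000-, 101-
Minterm coverage:
  m0 ⊆ 0-00,000-
  m3 ⊆ -011,0-11,00-1
  m4 ⊆ -100,0-00
  m12 ⊆ -100 [E]
E = {-100}

1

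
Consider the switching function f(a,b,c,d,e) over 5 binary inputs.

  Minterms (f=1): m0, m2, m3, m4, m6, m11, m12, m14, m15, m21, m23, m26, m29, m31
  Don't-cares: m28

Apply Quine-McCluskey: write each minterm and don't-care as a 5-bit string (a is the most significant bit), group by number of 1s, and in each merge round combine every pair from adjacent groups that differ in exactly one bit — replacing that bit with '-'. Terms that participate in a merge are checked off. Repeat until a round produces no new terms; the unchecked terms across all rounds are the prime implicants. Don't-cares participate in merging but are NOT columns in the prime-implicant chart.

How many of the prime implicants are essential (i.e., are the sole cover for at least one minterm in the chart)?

size-2^0 implicants → 00000(✓)  00010(✓)  00011(✓)  00100(✓)  00110(✓)  01011(✓)  01100(✓)  01110(✓)  01111(✓)  10101(✓)  10111(✓)  11010  11100(✓)  11101(✓)  11111(✓)
size-2^1 implicants → -1100  -1111  0-011  0-100(✓)  0-110(✓)  00-00(✓)  00-10(✓)  000-0(✓)  0001-  001-0(✓)  01-11  011-0(✓)  0111-  1-101(✓)  1-111(✓)  101-1(✓)  111-1(✓)  1110-
size-2^2 implicants → 0-1-0  00--0  1-1-1
Unchecked terms (primes): -1100, -1111, 0-011, 0-1-0, 00--0, 0001-, 01-11, 0111-, 1-1-1, 11010, 1110-
Minterm coverage:
  m0 ⊆ 00--0 [E]
  m2 ⊆ 00--0,0001-
  m3 ⊆ 0-011,0001-
  m4 ⊆ 0-1-0,00--0
  m6 ⊆ 0-1-0,00--0
  m11 ⊆ 0-011,01-11
  m12 ⊆ -1100,0-1-0
  m14 ⊆ 0-1-0,0111-
  m15 ⊆ -1111,01-11,0111-
  m21 ⊆ 1-1-1 [E]
  m23 ⊆ 1-1-1 [E]
  m26 ⊆ 11010 [E]
  m29 ⊆ 1-1-1,1110-
  m31 ⊆ -1111,1-1-1
E = {00--0, 1-1-1, 11010}

3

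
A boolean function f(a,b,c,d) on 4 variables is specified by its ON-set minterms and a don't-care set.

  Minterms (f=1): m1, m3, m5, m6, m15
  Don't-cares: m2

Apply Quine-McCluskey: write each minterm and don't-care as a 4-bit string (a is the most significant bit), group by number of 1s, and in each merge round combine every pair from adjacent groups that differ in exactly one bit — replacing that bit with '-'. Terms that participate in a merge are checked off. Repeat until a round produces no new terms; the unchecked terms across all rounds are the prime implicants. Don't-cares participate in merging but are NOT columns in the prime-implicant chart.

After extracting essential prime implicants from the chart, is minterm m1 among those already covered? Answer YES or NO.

YES

size-2^0 implicants → 0001(✓)  0010(✓)  0011(✓)  0101(✓)  0110(✓)  1111
size-2^1 implicants → 0-01  0-10  00-1  001-
Unchecked terms (primes): 0-01, 0-10, 00-1, 001-, 1111
Minterm coverage:
  m1 ⊆ 0-01,00-1
  m3 ⊆ 00-1,001-
  m5 ⊆ 0-01 [E]
  m6 ⊆ 0-10 [E]
  m15 ⊆ 1111 [E]
E = {0-01, 0-10, 1111}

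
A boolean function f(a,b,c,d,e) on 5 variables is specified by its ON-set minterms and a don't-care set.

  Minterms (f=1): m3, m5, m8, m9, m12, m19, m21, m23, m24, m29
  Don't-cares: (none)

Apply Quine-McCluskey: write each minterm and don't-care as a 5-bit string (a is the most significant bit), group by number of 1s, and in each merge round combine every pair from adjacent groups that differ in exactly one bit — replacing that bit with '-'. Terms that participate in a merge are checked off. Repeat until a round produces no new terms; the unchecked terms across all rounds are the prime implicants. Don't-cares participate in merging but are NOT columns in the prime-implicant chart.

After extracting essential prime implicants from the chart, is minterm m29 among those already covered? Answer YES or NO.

size-2^0 implicants → 00011(✓)  00101(✓)  01000(✓)  01001(✓)  01100(✓)  10011(✓)  10101(✓)  10111(✓)  11000(✓)  11101(✓)
size-2^1 implicants → -0011  -0101  -1000  01-00  0100-  1-101  10-11  101-1
Unchecked terms (primes): -0011, -0101, -1000, 01-00, 0100-, 1-101, 10-11, 101-1
Minterm coverage:
  m3 ⊆ -0011 [E]
  m5 ⊆ -0101 [E]
  m8 ⊆ -1000,01-00,0100-
  m9 ⊆ 0100- [E]
  m12 ⊆ 01-00 [E]
  m19 ⊆ -0011,10-11
  m21 ⊆ -0101,1-101,101-1
  m23 ⊆ 10-11,101-1
  m24 ⊆ -1000 [E]
  m29 ⊆ 1-101 [E]
E = {-0011, -0101, -1000, 01-00, 0100-, 1-101}

YES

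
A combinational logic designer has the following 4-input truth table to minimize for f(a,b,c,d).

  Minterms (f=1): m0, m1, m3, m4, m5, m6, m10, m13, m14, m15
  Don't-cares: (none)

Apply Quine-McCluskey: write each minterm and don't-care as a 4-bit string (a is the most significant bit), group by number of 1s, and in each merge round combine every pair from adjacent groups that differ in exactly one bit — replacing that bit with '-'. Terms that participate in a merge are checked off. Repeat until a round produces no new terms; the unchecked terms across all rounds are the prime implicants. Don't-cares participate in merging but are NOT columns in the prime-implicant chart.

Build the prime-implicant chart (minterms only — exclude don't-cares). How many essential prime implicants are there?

Round 0: 0000✓ 0001✓ 0011✓ 0100✓ 0101✓ 0110✓ 1010✓ 1101✓ 1110✓ 1111✓
Round 1: -101 -110 0-00✓ 0-01✓ 00-1 000-✓ 01-0 010-✓ 1-10 11-1 111-
Round 2: 0-0-
PIs = {-101, -110, 0-0-, 00-1, 01-0, 1-10, 11-1, 111-}
Coverage chart:
  m0: 0-0- ←essential
  m1: 0-0-,00-1
  m3: 00-1 ←essential
  m4: 0-0-,01-0
  m5: -101,0-0-
  m6: -110,01-0
  m10: 1-10 ←essential
  m13: -101,11-1
  m14: -110,1-10,111-
  m15: 11-1,111-
Essential: 0-0-, 00-1, 1-10

3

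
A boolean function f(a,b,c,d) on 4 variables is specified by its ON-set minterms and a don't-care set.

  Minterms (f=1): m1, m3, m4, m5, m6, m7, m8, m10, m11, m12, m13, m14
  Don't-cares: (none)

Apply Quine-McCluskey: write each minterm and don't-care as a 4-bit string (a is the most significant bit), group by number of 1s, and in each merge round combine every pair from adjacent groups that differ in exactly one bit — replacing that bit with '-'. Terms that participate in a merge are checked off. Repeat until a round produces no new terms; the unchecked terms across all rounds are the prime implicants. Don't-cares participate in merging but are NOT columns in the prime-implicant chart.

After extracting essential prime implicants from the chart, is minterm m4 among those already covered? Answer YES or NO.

[col 0] 0001*, 0011*, 0100*, 0101*, 0110*, 0111*, 1000*, 1010*, 1011*, 1100*, 1101*, 1110*
[col 1] -011, -100*, -101*, -110*, 0-01*, 0-11*, 00-1*, 01-0*, 01-1*, 010-*, 011-*, 1-00*, 1-10*, 10-0*, 101-, 11-0*, 110-*
[col 2] -1-0, -10-, 0--1, 01--, 1--0
Prime implicants: -011, -1-0, -10-, 0--1, 01--, 1--0, 101-
PI chart (minterm → PIs covering it):
  1 | 0--1  (sole → essential)
  3 | -011,0--1
  4 | -1-0,-10-,01--
  5 | -10-,0--1,01--
  6 | -1-0,01--
  7 | 0--1,01--
  8 | 1--0  (sole → essential)
  10 | 1--0,101-
  11 | -011,101-
  12 | -1-0,-10-,1--0
  13 | -10-  (sole → essential)
  14 | -1-0,1--0
Essential prime implicants: -10-, 0--1, 1--0

YES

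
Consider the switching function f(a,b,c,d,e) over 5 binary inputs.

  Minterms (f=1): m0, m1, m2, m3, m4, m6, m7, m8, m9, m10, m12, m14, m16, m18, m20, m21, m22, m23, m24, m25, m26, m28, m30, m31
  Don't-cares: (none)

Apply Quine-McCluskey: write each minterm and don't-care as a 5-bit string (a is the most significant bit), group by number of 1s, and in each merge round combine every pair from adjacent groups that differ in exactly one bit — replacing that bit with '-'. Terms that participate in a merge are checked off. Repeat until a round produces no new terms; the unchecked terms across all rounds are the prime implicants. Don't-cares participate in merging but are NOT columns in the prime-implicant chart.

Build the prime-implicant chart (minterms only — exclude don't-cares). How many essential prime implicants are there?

4

[col 0] 00000*, 00001*, 00010*, 00011*, 00100*, 00110*, 00111*, 01000*, 01001*, 01010*, 01100*, 01110*, 10000*, 10010*, 10100*, 10101*, 10110*, 10111*, 11000*, 11001*, 11010*, 11100*, 11110*, 11111*
[col 1] -0000*, -0010*, -0100*, -0110*, -0111*, -1000*, -1001*, -1010*, -1100*, -1110*, 0-000*, 0-001*, 0-010*, 0-100*, 0-110*, 00-00*, 00-10*, 00-11*, 000-0*, 000-1*, 0000-*, 0001-*, 001-0*, 0011-*, 01-00*, 01-10*, 010-0*, 0100-*, 011-0*, 1-000*, 1-010*, 1-100*, 1-110*, 1-111*, 10-00*, 10-10*, 100-0*, 101-0*, 101-1*, 1010-*, 1011-*, 11-00*, 11-10*, 110-0*, 1100-*, 111-0*, 1111-*
[col 2] --000*, --010*, --100*, --110*, -0-00*, -0-10*, -00-0*, -01-0*, -011-, -1-00*, -1-10*, -10-0*, -100-, -11-0*, 0--00*, 0--10*, 0-0-0*, 0-00-, 0-1-0*, 00--0*, 00-1-, 000--, 01--0*, 1--00*, 1--10*, 1-0-0*, 1-1-0*, 1-11-, 10--0*, 101--, 11--0*
[col 3] ---00*, ---10*, --0-0*, --1-0*, -0--0*, -1--0*, 0---0*, 1---0*
[col 4] ----0
Prime implicants: ----0, -011-, -100-, 0-00-, 00-1-, 000--, 1-11-, 101--
PI chart (minterm → PIs covering it):
  0 | ----0,0-00-,000--
  1 | 0-00-,000--
  2 | ----0,00-1-,000--
  3 | 00-1-,000--
  4 | ----0  (sole → essential)
  6 | ----0,-011-,00-1-
  7 | -011-,00-1-
  8 | ----0,-100-,0-00-
  9 | -100-,0-00-
  10 | ----0  (sole → essential)
  12 | ----0  (sole → essential)
  14 | ----0  (sole → essential)
  16 | ----0  (sole → essential)
  18 | ----0  (sole → essential)
  20 | ----0,101--
  21 | 101--  (sole → essential)
  22 | ----0,-011-,1-11-,101--
  23 | -011-,1-11-,101--
  24 | ----0,-100-
  25 | -100-  (sole → essential)
  26 | ----0  (sole → essential)
  28 | ----0  (sole → essential)
  30 | ----0,1-11-
  31 | 1-11-  (sole → essential)
Essential prime implicants: ----0, -100-, 1-11-, 101--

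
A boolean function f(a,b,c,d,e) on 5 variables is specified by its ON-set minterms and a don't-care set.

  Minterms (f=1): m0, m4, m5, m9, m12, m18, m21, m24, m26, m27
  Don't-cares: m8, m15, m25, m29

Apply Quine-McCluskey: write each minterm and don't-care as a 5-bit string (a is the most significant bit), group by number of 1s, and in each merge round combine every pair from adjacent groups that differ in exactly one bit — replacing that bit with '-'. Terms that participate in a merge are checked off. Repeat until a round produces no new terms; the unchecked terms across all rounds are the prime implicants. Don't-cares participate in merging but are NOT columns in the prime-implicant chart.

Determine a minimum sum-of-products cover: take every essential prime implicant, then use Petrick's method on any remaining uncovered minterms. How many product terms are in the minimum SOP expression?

5

Round 0: 00000✓ 00100✓ 00101✓ 01000✓ 01001✓ 01100✓ 01111 10010✓ 10101✓ 11000✓ 11001✓ 11010✓ 11011✓ 11101✓
Round 1: -0101 -1000✓ -1001✓ 0-000✓ 0-100✓ 00-00✓ 0010- 01-00✓ 0100-✓ 1-010 1-101 11-01 110-0✓ 110-1✓ 1100-✓ 1101-✓
Round 2: -100- 0--00 110--
PIs = {-0101, -100-, 0--00, 0010-, 01111, 1-010, 1-101, 11-01, 110--}
Coverage chart:
  m0: 0--00 ←essential
  m4: 0--00,0010-
  m5: -0101,0010-
  m9: -100- ←essential
  m12: 0--00 ←essential
  m18: 1-010 ←essential
  m21: -0101,1-101
  m24: -100-,110--
  m26: 1-010,110--
  m27: 110-- ←essential
Essential: -100-, 0--00, 1-010, 110--
Petrick residual → -0101
Min cover (5 terms): b'cd'e + bc'd' + a'd'e' + ac'de' + abc'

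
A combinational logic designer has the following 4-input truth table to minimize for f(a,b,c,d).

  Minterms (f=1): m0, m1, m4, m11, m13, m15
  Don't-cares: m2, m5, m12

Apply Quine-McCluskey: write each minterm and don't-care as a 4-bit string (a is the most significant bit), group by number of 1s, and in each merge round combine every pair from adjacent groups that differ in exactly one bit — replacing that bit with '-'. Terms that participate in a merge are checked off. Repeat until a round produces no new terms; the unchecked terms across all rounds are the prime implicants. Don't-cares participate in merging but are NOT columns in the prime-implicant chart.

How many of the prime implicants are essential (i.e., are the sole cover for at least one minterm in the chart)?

2

size-2^0 implicants → 0000(✓)  0001(✓)  0010(✓)  0100(✓)  0101(✓)  1011(✓)  1100(✓)  1101(✓)  1111(✓)
size-2^1 implicants → -100(✓)  -101(✓)  0-00(✓)  0-01(✓)  00-0  000-(✓)  010-(✓)  1-11  11-1  110-(✓)
size-2^2 implicants → -10-  0-0-
Unchecked terms (primes): -10-, 0-0-, 00-0, 1-11, 11-1
Minterm coverage:
  m0 ⊆ 0-0-,00-0
  m1 ⊆ 0-0- [E]
  m4 ⊆ -10-,0-0-
  m11 ⊆ 1-11 [E]
  m13 ⊆ -10-,11-1
  m15 ⊆ 1-11,11-1
E = {0-0-, 1-11}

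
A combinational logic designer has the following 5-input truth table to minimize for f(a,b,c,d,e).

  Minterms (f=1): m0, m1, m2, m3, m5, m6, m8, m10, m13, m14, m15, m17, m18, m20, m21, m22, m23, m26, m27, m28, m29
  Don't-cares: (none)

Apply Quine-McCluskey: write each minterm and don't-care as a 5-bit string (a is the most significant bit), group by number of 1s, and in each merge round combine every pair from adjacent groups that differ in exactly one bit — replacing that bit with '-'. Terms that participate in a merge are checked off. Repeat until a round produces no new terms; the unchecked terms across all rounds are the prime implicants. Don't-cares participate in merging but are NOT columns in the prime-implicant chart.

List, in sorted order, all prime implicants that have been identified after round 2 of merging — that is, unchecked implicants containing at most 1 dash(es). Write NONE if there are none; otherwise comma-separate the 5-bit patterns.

011-1, 0111-, 1101-

size-2^0 implicants → 00000(✓)  00001(✓)  00010(✓)  00011(✓)  00101(✓)  00110(✓)  01000(✓)  01010(✓)  01101(✓)  01110(✓)  01111(✓)  10001(✓)  10010(✓)  10100(✓)  10101(✓)  10110(✓)  10111(✓)  11010(✓)  11011(✓)  11100(✓)  11101(✓)
size-2^1 implicants → -0001(✓)  -0010(✓)  -0101(✓)  -0110(✓)  -1010(✓)  -1101(✓)  0-000(✓)  0-010(✓)  0-101(✓)  0-110(✓)  00-01(✓)  00-10(✓)  000-0(✓)  000-1(✓)  0000-(✓)  0001-(✓)  01-10(✓)  010-0(✓)  011-1  0111-  1-010(✓)  1-100(✓)  1-101(✓)  10-01(✓)  10-10(✓)  101-0(✓)  101-1(✓)  1010-(✓)  1011-(✓)  1101-  1110-(✓)
size-2^2 implicants → --010  --101  -0-01  -0-10  0--10  0-0-0  000--  1-10-  101--
Unchecked terms (primes): --010, --101, -0-01, -0-10, 0--10, 0-0-0, 000--, 011-1, 0111-, 1-10-, 101--, 1101-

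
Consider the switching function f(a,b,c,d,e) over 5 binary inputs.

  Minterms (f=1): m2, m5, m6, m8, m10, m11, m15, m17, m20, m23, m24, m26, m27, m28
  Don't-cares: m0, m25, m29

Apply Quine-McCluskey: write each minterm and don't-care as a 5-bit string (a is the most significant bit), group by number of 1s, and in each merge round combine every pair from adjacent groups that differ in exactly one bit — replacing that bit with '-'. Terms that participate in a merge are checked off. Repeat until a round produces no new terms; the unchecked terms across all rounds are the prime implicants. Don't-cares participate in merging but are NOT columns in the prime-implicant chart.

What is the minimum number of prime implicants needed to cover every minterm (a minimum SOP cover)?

8

size-2^0 implicants → 00000(✓)  00010(✓)  00101  00110(✓)  01000(✓)  01010(✓)  01011(✓)  01111(✓)  10001(✓)  10100(✓)  10111  11000(✓)  11001(✓)  11010(✓)  11011(✓)  11100(✓)  11101(✓)
size-2^1 implicants → -1000(✓)  -1010(✓)  -1011(✓)  0-000(✓)  0-010(✓)  00-10  000-0(✓)  01-11  010-0(✓)  0101-(✓)  1-001  1-100  11-00(✓)  11-01(✓)  110-0(✓)  110-1(✓)  1100-(✓)  1101-(✓)  1110-(✓)
size-2^2 implicants → -10-0  -101-  0-0-0  11-0-  110--
Unchecked terms (primes): -10-0, -101-, 0-0-0, 00-10, 00101, 01-11, 1-001, 1-100, 10111, 11-0-, 110--
Minterm coverage:
  m2 ⊆ 0-0-0,00-10
  m5 ⊆ 00101 [E]
  m6 ⊆ 00-10 [E]
  m8 ⊆ -10-0,0-0-0
  m10 ⊆ -10-0,-101-,0-0-0
  m11 ⊆ -101-,01-11
  m15 ⊆ 01-11 [E]
  m17 ⊆ 1-001 [E]
  m20 ⊆ 1-100 [E]
  m23 ⊆ 10111 [E]
  m24 ⊆ -10-0,11-0-,110--
  m26 ⊆ -10-0,-101-,110--
  m27 ⊆ -101-,110--
  m28 ⊆ 1-100,11-0-
E = {00-10, 00101, 01-11, 1-001, 1-100, 10111}
Petrick residual → -10-0, -101-
Cover = bc'e' + bc'd + a'b'de' + a'b'cd'e + a'bde + ac'd'e + acd'e' + ab'cde  |cover|=8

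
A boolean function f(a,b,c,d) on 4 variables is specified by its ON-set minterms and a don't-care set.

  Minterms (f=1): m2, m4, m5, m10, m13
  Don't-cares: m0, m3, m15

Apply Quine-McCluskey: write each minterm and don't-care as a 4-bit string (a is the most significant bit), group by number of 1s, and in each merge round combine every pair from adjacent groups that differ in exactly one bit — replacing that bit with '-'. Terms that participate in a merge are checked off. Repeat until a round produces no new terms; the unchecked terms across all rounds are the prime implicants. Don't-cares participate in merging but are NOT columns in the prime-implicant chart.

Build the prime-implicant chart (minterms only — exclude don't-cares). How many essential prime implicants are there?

[col 0] 0000*, 0010*, 0011*, 0100*, 0101*, 1010*, 1101*, 1111*
[col 1] -010, -101, 0-00, 00-0, 001-, 010-, 11-1
Prime implicants: -010, -101, 0-00, 00-0, 001-, 010-, 11-1
PI chart (minterm → PIs covering it):
  2 | -010,00-0,001-
  4 | 0-00,010-
  5 | -101,010-
  10 | -010  (sole → essential)
  13 | -101,11-1
Essential prime implicants: -010

1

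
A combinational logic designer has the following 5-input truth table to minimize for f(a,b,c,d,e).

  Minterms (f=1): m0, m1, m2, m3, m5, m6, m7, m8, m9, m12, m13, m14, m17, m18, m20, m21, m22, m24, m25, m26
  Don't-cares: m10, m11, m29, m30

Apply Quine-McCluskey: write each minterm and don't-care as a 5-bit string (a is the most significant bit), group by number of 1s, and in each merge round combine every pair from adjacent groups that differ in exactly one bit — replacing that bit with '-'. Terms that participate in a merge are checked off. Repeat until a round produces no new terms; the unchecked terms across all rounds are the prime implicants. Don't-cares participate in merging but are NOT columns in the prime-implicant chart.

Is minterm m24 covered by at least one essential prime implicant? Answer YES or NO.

[col 0] 00000*, 00001*, 00010*, 00011*, 00101*, 00110*, 00111*, 01000*, 01001*, 01010*, 01011*, 01100*, 01101*, 01110*, 10001*, 10010*, 10100*, 10101*, 10110*, 11000*, 11001*, 11010*, 11101*, 11110*
[col 1] -0001*, -0010*, -0101*, -0110*, -1000*, -1001*, -1010*, -1101*, -1110*, 0-000*, 0-001*, 0-010*, 0-011*, 0-101*, 0-110*, 00-01*, 00-10*, 00-11*, 000-0*, 000-1*, 0000-*, 0001-*, 001-1*, 0011-*, 01-00*, 01-01*, 01-10*, 010-0*, 010-1*, 0100-*, 0101-*, 011-0*, 0110-*, 1-001*, 1-010*, 1-101*, 1-110*, 10-01*, 10-10*, 101-0, 1010-, 11-01*, 11-10*, 110-0*, 1100-*
[col 2] --001*, --010*, --101*, --110*, -0-01*, -0-10*, -1-01*, -1-10*, -10-0, -100-, 0--01*, 0--10*, 0-0-0*, 0-0-1*, 0-00-*, 0-01-*, 00--1, 00-1-, 000--*, 01--0, 01-0-, 010--*, 1--01*, 1--10*
[col 3] ---01, ---10, 0-0--
Prime implicants: ---01, ---10, -10-0, -100-, 0-0--, 00--1, 00-1-, 01--0, 01-0-, 101-0, 1010-
PI chart (minterm → PIs covering it):
  0 | 0-0--  (sole → essential)
  1 | ---01,0-0--,00--1
  2 | ---10,0-0--,00-1-
  3 | 0-0--,00--1,00-1-
  5 | ---01,00--1
  6 | ---10,00-1-
  7 | 00--1,00-1-
  8 | -10-0,-100-,0-0--,01--0,01-0-
  9 | ---01,-100-,0-0--,01-0-
  12 | 01--0,01-0-
  13 | ---01,01-0-
  14 | ---10,01--0
  17 | ---01  (sole → essential)
  18 | ---10  (sole → essential)
  20 | 101-0,1010-
  21 | ---01,1010-
  22 | ---10,101-0
  24 | -10-0,-100-
  25 | ---01,-100-
  26 | ---10,-10-0
Essential prime implicants: ---01, ---10, 0-0--

NO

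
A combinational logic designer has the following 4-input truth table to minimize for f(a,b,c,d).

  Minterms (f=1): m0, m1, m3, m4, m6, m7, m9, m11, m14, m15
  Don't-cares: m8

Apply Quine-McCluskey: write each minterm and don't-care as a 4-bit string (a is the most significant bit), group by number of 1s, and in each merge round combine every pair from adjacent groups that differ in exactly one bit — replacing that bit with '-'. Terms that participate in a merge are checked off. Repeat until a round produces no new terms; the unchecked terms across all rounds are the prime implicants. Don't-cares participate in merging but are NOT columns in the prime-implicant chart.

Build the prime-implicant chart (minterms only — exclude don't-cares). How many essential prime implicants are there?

size-2^0 implicants → 0000(✓)  0001(✓)  0011(✓)  0100(✓)  0110(✓)  0111(✓)  1000(✓)  1001(✓)  1011(✓)  1110(✓)  1111(✓)
size-2^1 implicants → -000(✓)  -001(✓)  -011(✓)  -110(✓)  -111(✓)  0-00  0-11(✓)  00-1(✓)  000-(✓)  01-0  011-(✓)  1-11(✓)  10-1(✓)  100-(✓)  111-(✓)
size-2^2 implicants → --11  -0-1  -00-  -11-
Unchecked terms (primes): --11, -0-1, -00-, -11-, 0-00, 01-0
Minterm coverage:
  m0 ⊆ -00-,0-00
  m1 ⊆ -0-1,-00-
  m3 ⊆ --11,-0-1
  m4 ⊆ 0-00,01-0
  m6 ⊆ -11-,01-0
  m7 ⊆ --11,-11-
  m9 ⊆ -0-1,-00-
  m11 ⊆ --11,-0-1
  m14 ⊆ -11- [E]
  m15 ⊆ --11,-11-
E = {-11-}

1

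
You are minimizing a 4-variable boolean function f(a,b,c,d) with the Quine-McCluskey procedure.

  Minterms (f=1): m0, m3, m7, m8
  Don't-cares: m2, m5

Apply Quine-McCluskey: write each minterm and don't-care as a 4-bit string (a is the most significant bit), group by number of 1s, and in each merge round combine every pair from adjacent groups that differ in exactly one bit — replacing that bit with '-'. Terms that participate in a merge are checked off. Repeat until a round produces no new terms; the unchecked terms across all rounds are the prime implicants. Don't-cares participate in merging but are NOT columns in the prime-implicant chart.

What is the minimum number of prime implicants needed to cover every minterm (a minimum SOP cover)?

size-2^0 implicants → 0000(✓)  0010(✓)  0011(✓)  0101(✓)  0111(✓)  1000(✓)
size-2^1 implicants → -000  0-11  00-0  001-  01-1
Unchecked terms (primes): -000, 0-11, 00-0, 001-, 01-1
Minterm coverage:
  m0 ⊆ -000,00-0
  m3 ⊆ 0-11,001-
  m7 ⊆ 0-11,01-1
  m8 ⊆ -000 [E]
E = {-000}
Petrick residual → 0-11
Cover = b'c'd' + a'cd  |cover|=2

2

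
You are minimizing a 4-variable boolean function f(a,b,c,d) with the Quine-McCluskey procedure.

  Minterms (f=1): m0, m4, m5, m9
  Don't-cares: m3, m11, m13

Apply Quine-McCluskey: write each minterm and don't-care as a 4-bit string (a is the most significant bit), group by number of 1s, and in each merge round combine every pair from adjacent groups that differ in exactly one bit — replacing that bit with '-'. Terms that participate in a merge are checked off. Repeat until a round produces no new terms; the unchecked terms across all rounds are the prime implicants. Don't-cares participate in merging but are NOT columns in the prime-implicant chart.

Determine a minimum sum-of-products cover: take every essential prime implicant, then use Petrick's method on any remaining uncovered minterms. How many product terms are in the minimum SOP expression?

size-2^0 implicants → 0000(✓)  0011(✓)  0100(✓)  0101(✓)  1001(✓)  1011(✓)  1101(✓)
size-2^1 implicants → -011  -101  0-00  010-  1-01  10-1
Unchecked terms (primes): -011, -101, 0-00, 010-, 1-01, 10-1
Minterm coverage:
  m0 ⊆ 0-00 [E]
  m4 ⊆ 0-00,010-
  m5 ⊆ -101,010-
  m9 ⊆ 1-01,10-1
E = {0-00}
Petrick residual → -101, 1-01
Cover = bc'd + a'c'd' + ac'd  |cover|=3

3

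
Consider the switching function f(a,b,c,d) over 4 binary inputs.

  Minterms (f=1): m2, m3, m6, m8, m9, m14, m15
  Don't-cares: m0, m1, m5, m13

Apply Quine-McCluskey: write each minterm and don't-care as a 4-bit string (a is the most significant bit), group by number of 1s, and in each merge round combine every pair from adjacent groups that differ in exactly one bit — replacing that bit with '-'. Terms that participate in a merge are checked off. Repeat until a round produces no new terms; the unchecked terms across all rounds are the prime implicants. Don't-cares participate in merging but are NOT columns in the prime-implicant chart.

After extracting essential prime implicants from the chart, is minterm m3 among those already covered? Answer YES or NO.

YES

size-2^0 implicants → 0000(✓)  0001(✓)  0010(✓)  0011(✓)  0101(✓)  0110(✓)  1000(✓)  1001(✓)  1101(✓)  1110(✓)  1111(✓)
size-2^1 implicants → -000(✓)  -001(✓)  -101(✓)  -110  0-01(✓)  0-10  00-0(✓)  00-1(✓)  000-(✓)  001-(✓)  1-01(✓)  100-(✓)  11-1  111-
size-2^2 implicants → --01  -00-  00--
Unchecked terms (primes): --01, -00-, -110, 0-10, 00--, 11-1, 111-
Minterm coverage:
  m2 ⊆ 0-10,00--
  m3 ⊆ 00-- [E]
  m6 ⊆ -110,0-10
  m8 ⊆ -00- [E]
  m9 ⊆ --01,-00-
  m14 ⊆ -110,111-
  m15 ⊆ 11-1,111-
E = {-00-, 00--}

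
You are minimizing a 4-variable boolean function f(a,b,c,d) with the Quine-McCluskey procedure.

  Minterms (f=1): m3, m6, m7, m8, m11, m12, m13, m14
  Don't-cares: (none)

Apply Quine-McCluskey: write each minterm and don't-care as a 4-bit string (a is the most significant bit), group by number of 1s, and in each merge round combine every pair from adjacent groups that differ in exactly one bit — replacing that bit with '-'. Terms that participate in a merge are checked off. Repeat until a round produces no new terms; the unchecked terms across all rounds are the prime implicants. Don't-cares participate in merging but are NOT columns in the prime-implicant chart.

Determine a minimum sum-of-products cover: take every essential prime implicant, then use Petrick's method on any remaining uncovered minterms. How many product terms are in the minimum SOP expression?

Round 0: 0011✓ 0110✓ 0111✓ 1000✓ 1011✓ 1100✓ 1101✓ 1110✓
Round 1: -011 -110 0-11 011- 1-00 11-0 110-
PIs = {-011, -110, 0-11, 011-, 1-00, 11-0, 110-}
Coverage chart:
  m3: -011,0-11
  m6: -110,011-
  m7: 0-11,011-
  m8: 1-00 ←essential
  m11: -011 ←essential
  m12: 1-00,11-0,110-
  m13: 110- ←essential
  m14: -110,11-0
Essential: -011, 1-00, 110-
Petrick residual → -110, 0-11
Min cover (5 terms): b'cd + bcd' + a'cd + ac'd' + abc'

5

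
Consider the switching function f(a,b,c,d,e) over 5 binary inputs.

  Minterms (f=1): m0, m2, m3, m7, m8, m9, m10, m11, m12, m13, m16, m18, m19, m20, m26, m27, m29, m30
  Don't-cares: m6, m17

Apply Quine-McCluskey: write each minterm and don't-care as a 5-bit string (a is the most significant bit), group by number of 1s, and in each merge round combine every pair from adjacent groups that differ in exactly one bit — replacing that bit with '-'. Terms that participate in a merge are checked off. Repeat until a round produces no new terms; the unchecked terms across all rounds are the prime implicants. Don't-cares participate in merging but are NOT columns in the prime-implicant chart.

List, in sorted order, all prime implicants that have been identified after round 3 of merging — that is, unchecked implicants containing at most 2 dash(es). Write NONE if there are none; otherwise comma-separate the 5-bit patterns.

[col 0] 00000*, 00010*, 00011*, 00110*, 00111*, 01000*, 01001*, 01010*, 01011*, 01100*, 01101*, 10000*, 10001*, 10010*, 10011*, 10100*, 11010*, 11011*, 11101*, 11110*
[col 1] -0000*, -0010*, -0011*, -1010*, -1011*, -1101, 0-000*, 0-010*, 0-011*, 00-10*, 00-11*, 000-0*, 0001-*, 0011-*, 01-00*, 01-01*, 010-0*, 010-1*, 0100-*, 0101-*, 0110-*, 1-010*, 1-011*, 10-00, 100-0*, 100-1*, 1000-*, 1001-*, 11-10, 1101-*
[col 2] --010*, --011*, -00-0, -001-*, -101-*, 0-0-0, 0-01-*, 00-1-, 01-0-, 010--, 1-01-*, 100--
[col 3] --01-
Prime implicants: --01-, -00-0, -1101, 0-0-0, 00-1-, 01-0-, 010--, 10-00, 100--, 11-10

-00-0, -1101, 0-0-0, 00-1-, 01-0-, 010--, 10-00, 100--, 11-10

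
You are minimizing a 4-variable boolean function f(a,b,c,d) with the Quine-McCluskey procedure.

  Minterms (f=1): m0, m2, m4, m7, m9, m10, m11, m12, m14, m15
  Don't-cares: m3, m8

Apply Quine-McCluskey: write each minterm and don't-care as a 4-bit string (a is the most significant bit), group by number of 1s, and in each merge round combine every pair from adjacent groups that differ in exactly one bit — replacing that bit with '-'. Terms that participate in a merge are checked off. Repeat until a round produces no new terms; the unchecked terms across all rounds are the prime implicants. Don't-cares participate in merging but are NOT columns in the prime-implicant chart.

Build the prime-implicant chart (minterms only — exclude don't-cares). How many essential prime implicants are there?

[col 0] 0000*, 0010*, 0011*, 0100*, 0111*, 1000*, 1001*, 1010*, 1011*, 1100*, 1110*, 1111*
[col 1] -000*, -010*, -011*, -100*, -111*, 0-00*, 0-11*, 00-0*, 001-*, 1-00*, 1-10*, 1-11*, 10-0*, 10-1*, 100-*, 101-*, 11-0*, 111-*
[col 2] --00, --11, -0-0, -01-, 1--0, 1-1-, 10--
Prime implicants: --00, --11, -0-0, -01-, 1--0, 1-1-, 10--
PI chart (minterm → PIs covering it):
  0 | --00,-0-0
  2 | -0-0,-01-
  4 | --00  (sole → essential)
  7 | --11  (sole → essential)
  9 | 10--  (sole → essential)
  10 | -0-0,-01-,1--0,1-1-,10--
  11 | --11,-01-,1-1-,10--
  12 | --00,1--0
  14 | 1--0,1-1-
  15 | --11,1-1-
Essential prime implicants: --00, --11, 10--

3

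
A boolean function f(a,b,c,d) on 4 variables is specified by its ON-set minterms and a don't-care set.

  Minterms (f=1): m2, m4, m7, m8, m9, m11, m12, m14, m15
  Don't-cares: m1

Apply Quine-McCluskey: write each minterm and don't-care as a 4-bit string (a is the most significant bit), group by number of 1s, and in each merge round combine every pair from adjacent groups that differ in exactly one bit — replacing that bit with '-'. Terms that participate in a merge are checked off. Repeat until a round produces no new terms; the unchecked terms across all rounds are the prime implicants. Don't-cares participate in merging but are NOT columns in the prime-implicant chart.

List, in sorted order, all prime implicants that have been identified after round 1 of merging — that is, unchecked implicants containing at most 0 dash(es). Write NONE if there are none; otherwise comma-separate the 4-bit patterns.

size-2^0 implicants → 0001(✓)  0010  0100(✓)  0111(✓)  1000(✓)  1001(✓)  1011(✓)  1100(✓)  1110(✓)  1111(✓)
size-2^1 implicants → -001  -100  -111  1-00  1-11  10-1  100-  11-0  111-
Unchecked terms (primes): -001, -100, -111, 0010, 1-00, 1-11, 10-1, 100-, 11-0, 111-

0010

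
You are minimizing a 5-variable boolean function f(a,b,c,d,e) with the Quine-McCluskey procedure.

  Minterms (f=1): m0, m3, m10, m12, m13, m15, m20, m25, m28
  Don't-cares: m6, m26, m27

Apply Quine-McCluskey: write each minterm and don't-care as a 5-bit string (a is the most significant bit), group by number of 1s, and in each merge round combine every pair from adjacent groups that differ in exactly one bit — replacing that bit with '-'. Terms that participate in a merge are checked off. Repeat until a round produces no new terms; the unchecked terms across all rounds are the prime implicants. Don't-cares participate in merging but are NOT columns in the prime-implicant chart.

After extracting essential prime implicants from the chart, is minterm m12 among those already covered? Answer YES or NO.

NO

[col 0] 00000, 00011, 00110, 01010*, 01100*, 01101*, 01111*, 10100*, 11001*, 11010*, 11011*, 11100*
[col 1] -1010, -1100, 011-1, 0110-, 1-100, 110-1, 1101-
Prime implicants: -1010, -1100, 00000, 00011, 00110, 011-1, 0110-, 1-100, 110-1, 1101-
PI chart (minterm → PIs covering it):
  0 | 00000  (sole → essential)
  3 | 00011  (sole → essential)
  10 | -1010  (sole → essential)
  12 | -1100,0110-
  13 | 011-1,0110-
  15 | 011-1  (sole → essential)
  20 | 1-100  (sole → essential)
  25 | 110-1  (sole → essential)
  28 | -1100,1-100
Essential prime implicants: -1010, 00000, 00011, 011-1, 1-100, 110-1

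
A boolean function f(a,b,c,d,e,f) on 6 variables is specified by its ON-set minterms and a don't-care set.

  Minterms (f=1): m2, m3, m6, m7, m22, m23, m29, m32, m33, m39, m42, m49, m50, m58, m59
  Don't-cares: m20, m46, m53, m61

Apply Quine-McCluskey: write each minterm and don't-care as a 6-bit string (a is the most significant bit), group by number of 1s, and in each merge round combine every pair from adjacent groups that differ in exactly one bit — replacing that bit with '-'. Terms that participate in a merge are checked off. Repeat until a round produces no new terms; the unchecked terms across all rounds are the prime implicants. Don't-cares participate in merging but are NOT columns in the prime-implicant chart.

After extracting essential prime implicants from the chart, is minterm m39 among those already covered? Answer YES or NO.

Round 0: 000010✓ 000011✓ 000110✓ 000111✓ 010100✓ 010110✓ 010111✓ 011101✓ 100000✓ 100001✓ 100111✓ 101010✓ 101110✓ 110001✓ 110010✓ 110101✓ 111010✓ 111011✓ 111101✓
Round 1: -00111 -11101 0-0110✓ 0-0111✓ 000-10✓ 000-11✓ 00001-✓ 00011-✓ 0101-0 01011-✓ 1-0001 1-1010 10000- 101-10 11-010 11-101 110-01 11101-
Round 2: 0-011- 000-1-
PIs = {-00111, -11101, 0-011-, 000-1-, 0101-0, 1-0001, 1-1010, 10000-, 101-10, 11-010, 11-101, 110-01, 11101-}
Coverage chart:
  m2: 000-1- ←essential
  m3: 000-1- ←essential
  m6: 0-011-,000-1-
  m7: -00111,0-011-,000-1-
  m22: 0-011-,0101-0
  m23: 0-011- ←essential
  m29: -11101 ←essential
  m32: 10000- ←essential
  m33: 1-0001,10000-
  m39: -00111 ←essential
  m42: 1-1010,101-10
  m49: 1-0001,110-01
  m50: 11-010 ←essential
  m58: 1-1010,11-010,11101-
  m59: 11101- ←essential
Essential: -00111, -11101, 0-011-, 000-1-, 10000-, 11-010, 11101-

YES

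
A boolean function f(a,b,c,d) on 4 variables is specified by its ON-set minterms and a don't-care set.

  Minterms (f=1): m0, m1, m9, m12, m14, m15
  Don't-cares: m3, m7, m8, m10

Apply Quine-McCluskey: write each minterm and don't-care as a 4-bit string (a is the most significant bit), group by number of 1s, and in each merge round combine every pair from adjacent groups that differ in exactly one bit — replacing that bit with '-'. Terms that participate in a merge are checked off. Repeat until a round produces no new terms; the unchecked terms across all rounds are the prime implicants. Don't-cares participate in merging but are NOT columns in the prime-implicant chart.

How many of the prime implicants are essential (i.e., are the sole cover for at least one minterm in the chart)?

2

[col 0] 0000*, 0001*, 0011*, 0111*, 1000*, 1001*, 1010*, 1100*, 1110*, 1111*
[col 1] -000*, -001*, -111, 0-11, 00-1, 000-*, 1-00*, 1-10*, 10-0*, 100-*, 11-0*, 111-
[col 2] -00-, 1--0
Prime implicants: -00-, -111, 0-11, 00-1, 1--0, 111-
PI chart (minterm → PIs covering it):
  0 | -00-  (sole → essential)
  1 | -00-,00-1
  9 | -00-  (sole → essential)
  12 | 1--0  (sole → essential)
  14 | 1--0,111-
  15 | -111,111-
Essential prime implicants: -00-, 1--0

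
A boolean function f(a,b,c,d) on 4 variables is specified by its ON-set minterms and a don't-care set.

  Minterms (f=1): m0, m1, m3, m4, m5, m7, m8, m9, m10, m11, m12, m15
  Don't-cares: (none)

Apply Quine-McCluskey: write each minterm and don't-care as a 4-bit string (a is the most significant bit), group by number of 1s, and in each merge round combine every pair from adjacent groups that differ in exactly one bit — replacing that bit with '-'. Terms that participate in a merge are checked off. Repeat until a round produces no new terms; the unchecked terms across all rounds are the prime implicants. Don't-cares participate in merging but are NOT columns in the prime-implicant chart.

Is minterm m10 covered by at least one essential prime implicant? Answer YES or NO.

[col 0] 0000*, 0001*, 0011*, 0100*, 0101*, 0111*, 1000*, 1001*, 1010*, 1011*, 1100*, 1111*
[col 1] -000*, -001*, -011*, -100*, -111*, 0-00*, 0-01*, 0-11*, 00-1*, 000-*, 01-1*, 010-*, 1-00*, 1-11*, 10-0*, 10-1*, 100-*, 101-*
[col 2] --00, --11, -0-1, -00-, 0--1, 0-0-, 10--
Prime implicants: --00, --11, -0-1, -00-, 0--1, 0-0-, 10--
PI chart (minterm → PIs covering it):
  0 | --00,-00-,0-0-
  1 | -0-1,-00-,0--1,0-0-
  3 | --11,-0-1,0--1
  4 | --00,0-0-
  5 | 0--1,0-0-
  7 | --11,0--1
  8 | --00,-00-,10--
  9 | -0-1,-00-,10--
  10 | 10--  (sole → essential)
  11 | --11,-0-1,10--
  12 | --00  (sole → essential)
  15 | --11  (sole → essential)
Essential prime implicants: --00, --11, 10--

YES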